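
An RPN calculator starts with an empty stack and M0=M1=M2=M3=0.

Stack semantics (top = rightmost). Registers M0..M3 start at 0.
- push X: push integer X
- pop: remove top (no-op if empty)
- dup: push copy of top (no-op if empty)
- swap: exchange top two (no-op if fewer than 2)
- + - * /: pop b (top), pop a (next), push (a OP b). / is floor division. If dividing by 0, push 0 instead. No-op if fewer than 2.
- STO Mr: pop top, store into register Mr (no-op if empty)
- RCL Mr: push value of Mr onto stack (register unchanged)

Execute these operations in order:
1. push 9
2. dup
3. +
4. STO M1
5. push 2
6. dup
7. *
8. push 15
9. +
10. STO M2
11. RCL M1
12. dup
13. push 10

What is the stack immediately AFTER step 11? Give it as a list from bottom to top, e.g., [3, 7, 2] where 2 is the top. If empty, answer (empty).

After op 1 (push 9): stack=[9] mem=[0,0,0,0]
After op 2 (dup): stack=[9,9] mem=[0,0,0,0]
After op 3 (+): stack=[18] mem=[0,0,0,0]
After op 4 (STO M1): stack=[empty] mem=[0,18,0,0]
After op 5 (push 2): stack=[2] mem=[0,18,0,0]
After op 6 (dup): stack=[2,2] mem=[0,18,0,0]
After op 7 (*): stack=[4] mem=[0,18,0,0]
After op 8 (push 15): stack=[4,15] mem=[0,18,0,0]
After op 9 (+): stack=[19] mem=[0,18,0,0]
After op 10 (STO M2): stack=[empty] mem=[0,18,19,0]
After op 11 (RCL M1): stack=[18] mem=[0,18,19,0]

[18]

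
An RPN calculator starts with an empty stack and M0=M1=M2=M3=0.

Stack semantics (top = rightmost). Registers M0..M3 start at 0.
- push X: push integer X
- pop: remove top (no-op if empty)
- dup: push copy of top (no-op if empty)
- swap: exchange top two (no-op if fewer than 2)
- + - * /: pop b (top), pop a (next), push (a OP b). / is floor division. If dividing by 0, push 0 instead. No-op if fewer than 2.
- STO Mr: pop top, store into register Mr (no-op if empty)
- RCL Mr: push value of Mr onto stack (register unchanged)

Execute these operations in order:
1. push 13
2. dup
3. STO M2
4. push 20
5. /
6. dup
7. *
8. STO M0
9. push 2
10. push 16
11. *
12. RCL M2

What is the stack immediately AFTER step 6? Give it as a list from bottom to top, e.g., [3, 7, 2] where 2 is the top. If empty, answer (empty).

After op 1 (push 13): stack=[13] mem=[0,0,0,0]
After op 2 (dup): stack=[13,13] mem=[0,0,0,0]
After op 3 (STO M2): stack=[13] mem=[0,0,13,0]
After op 4 (push 20): stack=[13,20] mem=[0,0,13,0]
After op 5 (/): stack=[0] mem=[0,0,13,0]
After op 6 (dup): stack=[0,0] mem=[0,0,13,0]

[0, 0]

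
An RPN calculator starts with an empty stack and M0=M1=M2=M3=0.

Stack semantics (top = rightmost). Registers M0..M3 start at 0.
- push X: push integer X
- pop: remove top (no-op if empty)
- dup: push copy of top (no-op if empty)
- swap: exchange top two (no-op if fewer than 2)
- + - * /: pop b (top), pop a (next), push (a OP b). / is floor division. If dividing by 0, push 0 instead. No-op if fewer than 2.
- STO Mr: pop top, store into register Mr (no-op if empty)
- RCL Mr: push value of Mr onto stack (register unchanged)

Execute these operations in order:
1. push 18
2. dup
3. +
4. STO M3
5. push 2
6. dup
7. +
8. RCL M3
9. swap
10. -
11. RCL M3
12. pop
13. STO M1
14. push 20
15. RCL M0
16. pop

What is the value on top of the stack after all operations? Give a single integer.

After op 1 (push 18): stack=[18] mem=[0,0,0,0]
After op 2 (dup): stack=[18,18] mem=[0,0,0,0]
After op 3 (+): stack=[36] mem=[0,0,0,0]
After op 4 (STO M3): stack=[empty] mem=[0,0,0,36]
After op 5 (push 2): stack=[2] mem=[0,0,0,36]
After op 6 (dup): stack=[2,2] mem=[0,0,0,36]
After op 7 (+): stack=[4] mem=[0,0,0,36]
After op 8 (RCL M3): stack=[4,36] mem=[0,0,0,36]
After op 9 (swap): stack=[36,4] mem=[0,0,0,36]
After op 10 (-): stack=[32] mem=[0,0,0,36]
After op 11 (RCL M3): stack=[32,36] mem=[0,0,0,36]
After op 12 (pop): stack=[32] mem=[0,0,0,36]
After op 13 (STO M1): stack=[empty] mem=[0,32,0,36]
After op 14 (push 20): stack=[20] mem=[0,32,0,36]
After op 15 (RCL M0): stack=[20,0] mem=[0,32,0,36]
After op 16 (pop): stack=[20] mem=[0,32,0,36]

Answer: 20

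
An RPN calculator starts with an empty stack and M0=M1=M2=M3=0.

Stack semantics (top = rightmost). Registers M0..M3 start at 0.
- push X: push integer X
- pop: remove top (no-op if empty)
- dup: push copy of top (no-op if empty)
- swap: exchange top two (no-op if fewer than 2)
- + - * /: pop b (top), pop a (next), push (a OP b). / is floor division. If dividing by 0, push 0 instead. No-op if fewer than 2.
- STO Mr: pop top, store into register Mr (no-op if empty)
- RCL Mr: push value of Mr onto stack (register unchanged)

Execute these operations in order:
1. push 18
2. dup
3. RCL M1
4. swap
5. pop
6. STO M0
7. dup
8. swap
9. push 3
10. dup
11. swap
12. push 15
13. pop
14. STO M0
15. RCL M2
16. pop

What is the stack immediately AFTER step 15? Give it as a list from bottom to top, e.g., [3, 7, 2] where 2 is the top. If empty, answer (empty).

After op 1 (push 18): stack=[18] mem=[0,0,0,0]
After op 2 (dup): stack=[18,18] mem=[0,0,0,0]
After op 3 (RCL M1): stack=[18,18,0] mem=[0,0,0,0]
After op 4 (swap): stack=[18,0,18] mem=[0,0,0,0]
After op 5 (pop): stack=[18,0] mem=[0,0,0,0]
After op 6 (STO M0): stack=[18] mem=[0,0,0,0]
After op 7 (dup): stack=[18,18] mem=[0,0,0,0]
After op 8 (swap): stack=[18,18] mem=[0,0,0,0]
After op 9 (push 3): stack=[18,18,3] mem=[0,0,0,0]
After op 10 (dup): stack=[18,18,3,3] mem=[0,0,0,0]
After op 11 (swap): stack=[18,18,3,3] mem=[0,0,0,0]
After op 12 (push 15): stack=[18,18,3,3,15] mem=[0,0,0,0]
After op 13 (pop): stack=[18,18,3,3] mem=[0,0,0,0]
After op 14 (STO M0): stack=[18,18,3] mem=[3,0,0,0]
After op 15 (RCL M2): stack=[18,18,3,0] mem=[3,0,0,0]

[18, 18, 3, 0]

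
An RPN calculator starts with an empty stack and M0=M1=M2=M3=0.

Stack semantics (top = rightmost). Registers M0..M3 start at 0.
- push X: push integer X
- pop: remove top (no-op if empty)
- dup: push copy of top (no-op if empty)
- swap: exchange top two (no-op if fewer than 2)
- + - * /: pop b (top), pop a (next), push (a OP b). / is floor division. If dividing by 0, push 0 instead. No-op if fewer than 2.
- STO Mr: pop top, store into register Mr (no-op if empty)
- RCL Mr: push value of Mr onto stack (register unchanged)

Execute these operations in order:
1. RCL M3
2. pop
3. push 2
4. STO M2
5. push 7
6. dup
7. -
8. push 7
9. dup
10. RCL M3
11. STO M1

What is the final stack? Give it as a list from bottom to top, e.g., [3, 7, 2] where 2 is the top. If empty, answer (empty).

Answer: [0, 7, 7]

Derivation:
After op 1 (RCL M3): stack=[0] mem=[0,0,0,0]
After op 2 (pop): stack=[empty] mem=[0,0,0,0]
After op 3 (push 2): stack=[2] mem=[0,0,0,0]
After op 4 (STO M2): stack=[empty] mem=[0,0,2,0]
After op 5 (push 7): stack=[7] mem=[0,0,2,0]
After op 6 (dup): stack=[7,7] mem=[0,0,2,0]
After op 7 (-): stack=[0] mem=[0,0,2,0]
After op 8 (push 7): stack=[0,7] mem=[0,0,2,0]
After op 9 (dup): stack=[0,7,7] mem=[0,0,2,0]
After op 10 (RCL M3): stack=[0,7,7,0] mem=[0,0,2,0]
After op 11 (STO M1): stack=[0,7,7] mem=[0,0,2,0]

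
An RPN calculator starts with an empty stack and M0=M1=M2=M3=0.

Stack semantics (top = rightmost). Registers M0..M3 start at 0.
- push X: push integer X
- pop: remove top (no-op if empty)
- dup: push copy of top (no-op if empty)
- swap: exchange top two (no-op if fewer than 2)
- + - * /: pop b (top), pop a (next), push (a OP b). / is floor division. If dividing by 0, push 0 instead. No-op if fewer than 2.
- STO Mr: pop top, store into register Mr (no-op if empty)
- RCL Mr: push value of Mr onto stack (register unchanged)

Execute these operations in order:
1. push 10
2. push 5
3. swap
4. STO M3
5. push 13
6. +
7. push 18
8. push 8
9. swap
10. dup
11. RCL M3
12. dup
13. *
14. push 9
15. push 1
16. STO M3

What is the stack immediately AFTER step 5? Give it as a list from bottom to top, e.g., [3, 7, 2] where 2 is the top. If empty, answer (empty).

After op 1 (push 10): stack=[10] mem=[0,0,0,0]
After op 2 (push 5): stack=[10,5] mem=[0,0,0,0]
After op 3 (swap): stack=[5,10] mem=[0,0,0,0]
After op 4 (STO M3): stack=[5] mem=[0,0,0,10]
After op 5 (push 13): stack=[5,13] mem=[0,0,0,10]

[5, 13]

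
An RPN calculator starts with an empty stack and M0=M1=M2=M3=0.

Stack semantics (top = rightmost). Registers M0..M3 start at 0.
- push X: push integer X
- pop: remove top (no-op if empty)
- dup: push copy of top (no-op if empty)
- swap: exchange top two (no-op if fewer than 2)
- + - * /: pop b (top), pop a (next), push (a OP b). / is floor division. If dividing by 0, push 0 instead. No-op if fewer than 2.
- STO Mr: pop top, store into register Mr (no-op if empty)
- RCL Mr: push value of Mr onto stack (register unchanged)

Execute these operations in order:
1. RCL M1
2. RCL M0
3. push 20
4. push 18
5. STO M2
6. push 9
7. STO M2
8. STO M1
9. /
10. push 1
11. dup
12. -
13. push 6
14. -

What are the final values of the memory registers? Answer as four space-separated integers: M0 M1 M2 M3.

After op 1 (RCL M1): stack=[0] mem=[0,0,0,0]
After op 2 (RCL M0): stack=[0,0] mem=[0,0,0,0]
After op 3 (push 20): stack=[0,0,20] mem=[0,0,0,0]
After op 4 (push 18): stack=[0,0,20,18] mem=[0,0,0,0]
After op 5 (STO M2): stack=[0,0,20] mem=[0,0,18,0]
After op 6 (push 9): stack=[0,0,20,9] mem=[0,0,18,0]
After op 7 (STO M2): stack=[0,0,20] mem=[0,0,9,0]
After op 8 (STO M1): stack=[0,0] mem=[0,20,9,0]
After op 9 (/): stack=[0] mem=[0,20,9,0]
After op 10 (push 1): stack=[0,1] mem=[0,20,9,0]
After op 11 (dup): stack=[0,1,1] mem=[0,20,9,0]
After op 12 (-): stack=[0,0] mem=[0,20,9,0]
After op 13 (push 6): stack=[0,0,6] mem=[0,20,9,0]
After op 14 (-): stack=[0,-6] mem=[0,20,9,0]

Answer: 0 20 9 0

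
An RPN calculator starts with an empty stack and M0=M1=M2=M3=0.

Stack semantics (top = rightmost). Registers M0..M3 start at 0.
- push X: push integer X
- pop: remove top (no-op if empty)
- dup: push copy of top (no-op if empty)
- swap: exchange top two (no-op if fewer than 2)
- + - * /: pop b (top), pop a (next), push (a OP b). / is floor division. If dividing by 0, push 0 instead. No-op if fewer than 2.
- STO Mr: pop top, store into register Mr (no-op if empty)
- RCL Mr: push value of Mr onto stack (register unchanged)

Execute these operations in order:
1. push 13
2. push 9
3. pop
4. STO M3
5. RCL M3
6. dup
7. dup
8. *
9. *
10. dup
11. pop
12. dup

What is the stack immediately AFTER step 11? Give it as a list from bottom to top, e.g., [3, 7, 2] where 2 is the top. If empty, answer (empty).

After op 1 (push 13): stack=[13] mem=[0,0,0,0]
After op 2 (push 9): stack=[13,9] mem=[0,0,0,0]
After op 3 (pop): stack=[13] mem=[0,0,0,0]
After op 4 (STO M3): stack=[empty] mem=[0,0,0,13]
After op 5 (RCL M3): stack=[13] mem=[0,0,0,13]
After op 6 (dup): stack=[13,13] mem=[0,0,0,13]
After op 7 (dup): stack=[13,13,13] mem=[0,0,0,13]
After op 8 (*): stack=[13,169] mem=[0,0,0,13]
After op 9 (*): stack=[2197] mem=[0,0,0,13]
After op 10 (dup): stack=[2197,2197] mem=[0,0,0,13]
After op 11 (pop): stack=[2197] mem=[0,0,0,13]

[2197]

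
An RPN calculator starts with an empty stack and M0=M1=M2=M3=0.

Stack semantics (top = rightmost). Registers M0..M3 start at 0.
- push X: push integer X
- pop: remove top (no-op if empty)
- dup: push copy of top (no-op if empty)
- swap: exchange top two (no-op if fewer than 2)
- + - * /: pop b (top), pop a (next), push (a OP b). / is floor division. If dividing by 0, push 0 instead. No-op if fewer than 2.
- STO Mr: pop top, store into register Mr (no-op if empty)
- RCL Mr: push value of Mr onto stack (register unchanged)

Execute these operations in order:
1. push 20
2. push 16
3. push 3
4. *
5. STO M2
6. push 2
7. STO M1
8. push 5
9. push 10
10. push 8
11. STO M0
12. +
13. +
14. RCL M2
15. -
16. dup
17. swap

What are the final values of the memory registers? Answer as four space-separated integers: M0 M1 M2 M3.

Answer: 8 2 48 0

Derivation:
After op 1 (push 20): stack=[20] mem=[0,0,0,0]
After op 2 (push 16): stack=[20,16] mem=[0,0,0,0]
After op 3 (push 3): stack=[20,16,3] mem=[0,0,0,0]
After op 4 (*): stack=[20,48] mem=[0,0,0,0]
After op 5 (STO M2): stack=[20] mem=[0,0,48,0]
After op 6 (push 2): stack=[20,2] mem=[0,0,48,0]
After op 7 (STO M1): stack=[20] mem=[0,2,48,0]
After op 8 (push 5): stack=[20,5] mem=[0,2,48,0]
After op 9 (push 10): stack=[20,5,10] mem=[0,2,48,0]
After op 10 (push 8): stack=[20,5,10,8] mem=[0,2,48,0]
After op 11 (STO M0): stack=[20,5,10] mem=[8,2,48,0]
After op 12 (+): stack=[20,15] mem=[8,2,48,0]
After op 13 (+): stack=[35] mem=[8,2,48,0]
After op 14 (RCL M2): stack=[35,48] mem=[8,2,48,0]
After op 15 (-): stack=[-13] mem=[8,2,48,0]
After op 16 (dup): stack=[-13,-13] mem=[8,2,48,0]
After op 17 (swap): stack=[-13,-13] mem=[8,2,48,0]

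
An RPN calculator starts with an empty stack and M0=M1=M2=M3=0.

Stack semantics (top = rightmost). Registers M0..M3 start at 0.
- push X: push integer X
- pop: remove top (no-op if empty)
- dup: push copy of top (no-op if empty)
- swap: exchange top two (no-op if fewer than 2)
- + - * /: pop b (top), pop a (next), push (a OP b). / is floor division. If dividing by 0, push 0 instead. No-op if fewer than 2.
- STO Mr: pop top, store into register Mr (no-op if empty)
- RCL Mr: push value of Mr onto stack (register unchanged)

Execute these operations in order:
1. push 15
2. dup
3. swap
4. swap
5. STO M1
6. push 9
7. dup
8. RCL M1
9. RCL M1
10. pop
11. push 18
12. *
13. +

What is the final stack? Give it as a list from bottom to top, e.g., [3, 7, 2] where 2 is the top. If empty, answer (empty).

Answer: [15, 9, 279]

Derivation:
After op 1 (push 15): stack=[15] mem=[0,0,0,0]
After op 2 (dup): stack=[15,15] mem=[0,0,0,0]
After op 3 (swap): stack=[15,15] mem=[0,0,0,0]
After op 4 (swap): stack=[15,15] mem=[0,0,0,0]
After op 5 (STO M1): stack=[15] mem=[0,15,0,0]
After op 6 (push 9): stack=[15,9] mem=[0,15,0,0]
After op 7 (dup): stack=[15,9,9] mem=[0,15,0,0]
After op 8 (RCL M1): stack=[15,9,9,15] mem=[0,15,0,0]
After op 9 (RCL M1): stack=[15,9,9,15,15] mem=[0,15,0,0]
After op 10 (pop): stack=[15,9,9,15] mem=[0,15,0,0]
After op 11 (push 18): stack=[15,9,9,15,18] mem=[0,15,0,0]
After op 12 (*): stack=[15,9,9,270] mem=[0,15,0,0]
After op 13 (+): stack=[15,9,279] mem=[0,15,0,0]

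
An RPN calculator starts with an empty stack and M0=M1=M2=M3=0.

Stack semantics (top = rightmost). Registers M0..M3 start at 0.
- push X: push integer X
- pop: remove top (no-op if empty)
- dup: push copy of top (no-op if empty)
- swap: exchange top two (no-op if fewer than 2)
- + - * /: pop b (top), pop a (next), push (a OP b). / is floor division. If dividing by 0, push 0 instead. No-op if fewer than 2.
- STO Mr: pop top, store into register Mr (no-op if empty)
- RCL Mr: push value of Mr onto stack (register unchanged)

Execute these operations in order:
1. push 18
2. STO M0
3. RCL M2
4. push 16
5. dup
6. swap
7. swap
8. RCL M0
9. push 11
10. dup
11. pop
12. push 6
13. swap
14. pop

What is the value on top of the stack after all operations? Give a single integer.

Answer: 6

Derivation:
After op 1 (push 18): stack=[18] mem=[0,0,0,0]
After op 2 (STO M0): stack=[empty] mem=[18,0,0,0]
After op 3 (RCL M2): stack=[0] mem=[18,0,0,0]
After op 4 (push 16): stack=[0,16] mem=[18,0,0,0]
After op 5 (dup): stack=[0,16,16] mem=[18,0,0,0]
After op 6 (swap): stack=[0,16,16] mem=[18,0,0,0]
After op 7 (swap): stack=[0,16,16] mem=[18,0,0,0]
After op 8 (RCL M0): stack=[0,16,16,18] mem=[18,0,0,0]
After op 9 (push 11): stack=[0,16,16,18,11] mem=[18,0,0,0]
After op 10 (dup): stack=[0,16,16,18,11,11] mem=[18,0,0,0]
After op 11 (pop): stack=[0,16,16,18,11] mem=[18,0,0,0]
After op 12 (push 6): stack=[0,16,16,18,11,6] mem=[18,0,0,0]
After op 13 (swap): stack=[0,16,16,18,6,11] mem=[18,0,0,0]
After op 14 (pop): stack=[0,16,16,18,6] mem=[18,0,0,0]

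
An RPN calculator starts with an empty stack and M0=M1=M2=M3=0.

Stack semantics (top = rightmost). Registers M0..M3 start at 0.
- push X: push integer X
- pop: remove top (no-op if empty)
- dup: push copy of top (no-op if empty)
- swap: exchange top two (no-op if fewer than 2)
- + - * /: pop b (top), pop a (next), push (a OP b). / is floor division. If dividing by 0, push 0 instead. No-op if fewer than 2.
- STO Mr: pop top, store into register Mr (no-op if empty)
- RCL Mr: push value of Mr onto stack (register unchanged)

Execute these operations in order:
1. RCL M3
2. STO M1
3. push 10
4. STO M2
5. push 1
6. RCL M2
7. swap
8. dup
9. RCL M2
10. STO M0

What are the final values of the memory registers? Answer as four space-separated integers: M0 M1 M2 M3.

After op 1 (RCL M3): stack=[0] mem=[0,0,0,0]
After op 2 (STO M1): stack=[empty] mem=[0,0,0,0]
After op 3 (push 10): stack=[10] mem=[0,0,0,0]
After op 4 (STO M2): stack=[empty] mem=[0,0,10,0]
After op 5 (push 1): stack=[1] mem=[0,0,10,0]
After op 6 (RCL M2): stack=[1,10] mem=[0,0,10,0]
After op 7 (swap): stack=[10,1] mem=[0,0,10,0]
After op 8 (dup): stack=[10,1,1] mem=[0,0,10,0]
After op 9 (RCL M2): stack=[10,1,1,10] mem=[0,0,10,0]
After op 10 (STO M0): stack=[10,1,1] mem=[10,0,10,0]

Answer: 10 0 10 0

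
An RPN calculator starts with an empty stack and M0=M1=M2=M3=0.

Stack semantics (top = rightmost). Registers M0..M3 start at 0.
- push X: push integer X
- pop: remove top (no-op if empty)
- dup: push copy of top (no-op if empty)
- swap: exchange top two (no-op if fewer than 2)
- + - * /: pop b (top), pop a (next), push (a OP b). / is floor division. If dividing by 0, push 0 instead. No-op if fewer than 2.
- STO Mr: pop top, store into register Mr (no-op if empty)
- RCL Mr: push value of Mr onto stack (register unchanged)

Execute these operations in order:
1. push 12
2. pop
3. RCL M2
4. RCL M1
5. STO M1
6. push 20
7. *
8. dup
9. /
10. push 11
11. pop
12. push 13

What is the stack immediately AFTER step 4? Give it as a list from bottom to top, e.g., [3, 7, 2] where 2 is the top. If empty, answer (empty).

After op 1 (push 12): stack=[12] mem=[0,0,0,0]
After op 2 (pop): stack=[empty] mem=[0,0,0,0]
After op 3 (RCL M2): stack=[0] mem=[0,0,0,0]
After op 4 (RCL M1): stack=[0,0] mem=[0,0,0,0]

[0, 0]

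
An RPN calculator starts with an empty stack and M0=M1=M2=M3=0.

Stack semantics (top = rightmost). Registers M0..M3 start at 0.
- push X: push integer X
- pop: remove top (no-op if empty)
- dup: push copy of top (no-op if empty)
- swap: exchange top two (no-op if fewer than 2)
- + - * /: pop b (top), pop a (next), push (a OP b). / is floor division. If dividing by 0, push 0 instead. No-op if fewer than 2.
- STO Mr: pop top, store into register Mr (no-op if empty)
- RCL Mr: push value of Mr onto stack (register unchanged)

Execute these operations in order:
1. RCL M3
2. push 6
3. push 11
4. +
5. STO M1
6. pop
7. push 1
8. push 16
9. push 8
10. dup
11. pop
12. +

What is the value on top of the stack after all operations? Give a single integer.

Answer: 24

Derivation:
After op 1 (RCL M3): stack=[0] mem=[0,0,0,0]
After op 2 (push 6): stack=[0,6] mem=[0,0,0,0]
After op 3 (push 11): stack=[0,6,11] mem=[0,0,0,0]
After op 4 (+): stack=[0,17] mem=[0,0,0,0]
After op 5 (STO M1): stack=[0] mem=[0,17,0,0]
After op 6 (pop): stack=[empty] mem=[0,17,0,0]
After op 7 (push 1): stack=[1] mem=[0,17,0,0]
After op 8 (push 16): stack=[1,16] mem=[0,17,0,0]
After op 9 (push 8): stack=[1,16,8] mem=[0,17,0,0]
After op 10 (dup): stack=[1,16,8,8] mem=[0,17,0,0]
After op 11 (pop): stack=[1,16,8] mem=[0,17,0,0]
After op 12 (+): stack=[1,24] mem=[0,17,0,0]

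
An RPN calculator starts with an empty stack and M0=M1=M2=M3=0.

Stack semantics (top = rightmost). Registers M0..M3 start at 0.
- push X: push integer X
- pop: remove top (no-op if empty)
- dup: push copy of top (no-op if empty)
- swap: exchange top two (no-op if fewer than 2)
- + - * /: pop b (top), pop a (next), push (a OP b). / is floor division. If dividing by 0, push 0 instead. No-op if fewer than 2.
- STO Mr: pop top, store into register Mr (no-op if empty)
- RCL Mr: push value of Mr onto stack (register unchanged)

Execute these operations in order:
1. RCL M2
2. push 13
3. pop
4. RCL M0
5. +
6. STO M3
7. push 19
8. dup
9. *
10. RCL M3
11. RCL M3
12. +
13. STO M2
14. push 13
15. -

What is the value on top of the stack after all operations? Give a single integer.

Answer: 348

Derivation:
After op 1 (RCL M2): stack=[0] mem=[0,0,0,0]
After op 2 (push 13): stack=[0,13] mem=[0,0,0,0]
After op 3 (pop): stack=[0] mem=[0,0,0,0]
After op 4 (RCL M0): stack=[0,0] mem=[0,0,0,0]
After op 5 (+): stack=[0] mem=[0,0,0,0]
After op 6 (STO M3): stack=[empty] mem=[0,0,0,0]
After op 7 (push 19): stack=[19] mem=[0,0,0,0]
After op 8 (dup): stack=[19,19] mem=[0,0,0,0]
After op 9 (*): stack=[361] mem=[0,0,0,0]
After op 10 (RCL M3): stack=[361,0] mem=[0,0,0,0]
After op 11 (RCL M3): stack=[361,0,0] mem=[0,0,0,0]
After op 12 (+): stack=[361,0] mem=[0,0,0,0]
After op 13 (STO M2): stack=[361] mem=[0,0,0,0]
After op 14 (push 13): stack=[361,13] mem=[0,0,0,0]
After op 15 (-): stack=[348] mem=[0,0,0,0]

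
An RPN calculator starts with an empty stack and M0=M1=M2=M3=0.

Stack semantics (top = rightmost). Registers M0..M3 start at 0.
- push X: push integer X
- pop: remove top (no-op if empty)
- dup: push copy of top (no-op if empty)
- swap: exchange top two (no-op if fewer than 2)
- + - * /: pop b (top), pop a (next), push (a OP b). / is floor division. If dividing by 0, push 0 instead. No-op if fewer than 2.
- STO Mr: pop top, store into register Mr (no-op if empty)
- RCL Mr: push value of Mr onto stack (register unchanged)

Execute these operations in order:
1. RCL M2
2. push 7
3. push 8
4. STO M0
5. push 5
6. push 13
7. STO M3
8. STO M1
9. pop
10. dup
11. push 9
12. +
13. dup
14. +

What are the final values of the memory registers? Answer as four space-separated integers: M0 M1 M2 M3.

Answer: 8 5 0 13

Derivation:
After op 1 (RCL M2): stack=[0] mem=[0,0,0,0]
After op 2 (push 7): stack=[0,7] mem=[0,0,0,0]
After op 3 (push 8): stack=[0,7,8] mem=[0,0,0,0]
After op 4 (STO M0): stack=[0,7] mem=[8,0,0,0]
After op 5 (push 5): stack=[0,7,5] mem=[8,0,0,0]
After op 6 (push 13): stack=[0,7,5,13] mem=[8,0,0,0]
After op 7 (STO M3): stack=[0,7,5] mem=[8,0,0,13]
After op 8 (STO M1): stack=[0,7] mem=[8,5,0,13]
After op 9 (pop): stack=[0] mem=[8,5,0,13]
After op 10 (dup): stack=[0,0] mem=[8,5,0,13]
After op 11 (push 9): stack=[0,0,9] mem=[8,5,0,13]
After op 12 (+): stack=[0,9] mem=[8,5,0,13]
After op 13 (dup): stack=[0,9,9] mem=[8,5,0,13]
After op 14 (+): stack=[0,18] mem=[8,5,0,13]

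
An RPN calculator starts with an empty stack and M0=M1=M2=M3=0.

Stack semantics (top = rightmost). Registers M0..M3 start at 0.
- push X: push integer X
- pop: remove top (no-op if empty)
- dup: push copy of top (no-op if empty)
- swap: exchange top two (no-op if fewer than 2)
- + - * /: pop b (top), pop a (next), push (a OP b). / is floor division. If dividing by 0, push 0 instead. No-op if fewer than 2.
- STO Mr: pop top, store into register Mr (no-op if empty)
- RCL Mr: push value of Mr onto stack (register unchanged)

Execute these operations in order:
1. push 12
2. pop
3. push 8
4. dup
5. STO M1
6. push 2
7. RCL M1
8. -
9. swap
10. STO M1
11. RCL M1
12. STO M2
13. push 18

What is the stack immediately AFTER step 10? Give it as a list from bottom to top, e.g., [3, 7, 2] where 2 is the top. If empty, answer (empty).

After op 1 (push 12): stack=[12] mem=[0,0,0,0]
After op 2 (pop): stack=[empty] mem=[0,0,0,0]
After op 3 (push 8): stack=[8] mem=[0,0,0,0]
After op 4 (dup): stack=[8,8] mem=[0,0,0,0]
After op 5 (STO M1): stack=[8] mem=[0,8,0,0]
After op 6 (push 2): stack=[8,2] mem=[0,8,0,0]
After op 7 (RCL M1): stack=[8,2,8] mem=[0,8,0,0]
After op 8 (-): stack=[8,-6] mem=[0,8,0,0]
After op 9 (swap): stack=[-6,8] mem=[0,8,0,0]
After op 10 (STO M1): stack=[-6] mem=[0,8,0,0]

[-6]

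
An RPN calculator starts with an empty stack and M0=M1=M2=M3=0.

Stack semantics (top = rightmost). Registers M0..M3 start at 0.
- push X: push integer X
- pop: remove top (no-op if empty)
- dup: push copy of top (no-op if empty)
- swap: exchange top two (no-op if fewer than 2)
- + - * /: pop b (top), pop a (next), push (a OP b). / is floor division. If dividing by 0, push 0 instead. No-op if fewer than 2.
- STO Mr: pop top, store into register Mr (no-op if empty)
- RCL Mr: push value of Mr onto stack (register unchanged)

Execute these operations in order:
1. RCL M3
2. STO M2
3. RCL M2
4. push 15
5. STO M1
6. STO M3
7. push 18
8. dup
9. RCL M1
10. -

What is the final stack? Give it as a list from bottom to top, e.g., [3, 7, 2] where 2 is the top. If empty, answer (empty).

Answer: [18, 3]

Derivation:
After op 1 (RCL M3): stack=[0] mem=[0,0,0,0]
After op 2 (STO M2): stack=[empty] mem=[0,0,0,0]
After op 3 (RCL M2): stack=[0] mem=[0,0,0,0]
After op 4 (push 15): stack=[0,15] mem=[0,0,0,0]
After op 5 (STO M1): stack=[0] mem=[0,15,0,0]
After op 6 (STO M3): stack=[empty] mem=[0,15,0,0]
After op 7 (push 18): stack=[18] mem=[0,15,0,0]
After op 8 (dup): stack=[18,18] mem=[0,15,0,0]
After op 9 (RCL M1): stack=[18,18,15] mem=[0,15,0,0]
After op 10 (-): stack=[18,3] mem=[0,15,0,0]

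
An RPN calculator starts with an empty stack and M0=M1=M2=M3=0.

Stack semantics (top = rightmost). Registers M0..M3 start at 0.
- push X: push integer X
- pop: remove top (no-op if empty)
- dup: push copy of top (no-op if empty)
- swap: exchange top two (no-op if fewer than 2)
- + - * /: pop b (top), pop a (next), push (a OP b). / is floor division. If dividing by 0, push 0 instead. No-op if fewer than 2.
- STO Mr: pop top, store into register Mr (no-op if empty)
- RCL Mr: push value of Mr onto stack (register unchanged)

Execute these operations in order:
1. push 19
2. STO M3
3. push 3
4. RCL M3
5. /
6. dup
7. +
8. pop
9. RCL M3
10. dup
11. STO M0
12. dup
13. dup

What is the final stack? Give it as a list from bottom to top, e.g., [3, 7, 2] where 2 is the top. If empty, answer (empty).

After op 1 (push 19): stack=[19] mem=[0,0,0,0]
After op 2 (STO M3): stack=[empty] mem=[0,0,0,19]
After op 3 (push 3): stack=[3] mem=[0,0,0,19]
After op 4 (RCL M3): stack=[3,19] mem=[0,0,0,19]
After op 5 (/): stack=[0] mem=[0,0,0,19]
After op 6 (dup): stack=[0,0] mem=[0,0,0,19]
After op 7 (+): stack=[0] mem=[0,0,0,19]
After op 8 (pop): stack=[empty] mem=[0,0,0,19]
After op 9 (RCL M3): stack=[19] mem=[0,0,0,19]
After op 10 (dup): stack=[19,19] mem=[0,0,0,19]
After op 11 (STO M0): stack=[19] mem=[19,0,0,19]
After op 12 (dup): stack=[19,19] mem=[19,0,0,19]
After op 13 (dup): stack=[19,19,19] mem=[19,0,0,19]

Answer: [19, 19, 19]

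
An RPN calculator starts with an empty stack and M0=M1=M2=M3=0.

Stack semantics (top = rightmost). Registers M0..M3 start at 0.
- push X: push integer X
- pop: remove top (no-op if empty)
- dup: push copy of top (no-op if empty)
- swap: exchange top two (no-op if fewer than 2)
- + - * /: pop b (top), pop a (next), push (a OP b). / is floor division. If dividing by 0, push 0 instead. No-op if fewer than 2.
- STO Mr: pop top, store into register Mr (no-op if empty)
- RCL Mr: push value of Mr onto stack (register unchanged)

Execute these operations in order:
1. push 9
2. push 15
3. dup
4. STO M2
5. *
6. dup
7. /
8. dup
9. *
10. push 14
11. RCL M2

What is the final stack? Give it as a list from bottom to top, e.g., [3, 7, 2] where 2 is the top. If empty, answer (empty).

After op 1 (push 9): stack=[9] mem=[0,0,0,0]
After op 2 (push 15): stack=[9,15] mem=[0,0,0,0]
After op 3 (dup): stack=[9,15,15] mem=[0,0,0,0]
After op 4 (STO M2): stack=[9,15] mem=[0,0,15,0]
After op 5 (*): stack=[135] mem=[0,0,15,0]
After op 6 (dup): stack=[135,135] mem=[0,0,15,0]
After op 7 (/): stack=[1] mem=[0,0,15,0]
After op 8 (dup): stack=[1,1] mem=[0,0,15,0]
After op 9 (*): stack=[1] mem=[0,0,15,0]
After op 10 (push 14): stack=[1,14] mem=[0,0,15,0]
After op 11 (RCL M2): stack=[1,14,15] mem=[0,0,15,0]

Answer: [1, 14, 15]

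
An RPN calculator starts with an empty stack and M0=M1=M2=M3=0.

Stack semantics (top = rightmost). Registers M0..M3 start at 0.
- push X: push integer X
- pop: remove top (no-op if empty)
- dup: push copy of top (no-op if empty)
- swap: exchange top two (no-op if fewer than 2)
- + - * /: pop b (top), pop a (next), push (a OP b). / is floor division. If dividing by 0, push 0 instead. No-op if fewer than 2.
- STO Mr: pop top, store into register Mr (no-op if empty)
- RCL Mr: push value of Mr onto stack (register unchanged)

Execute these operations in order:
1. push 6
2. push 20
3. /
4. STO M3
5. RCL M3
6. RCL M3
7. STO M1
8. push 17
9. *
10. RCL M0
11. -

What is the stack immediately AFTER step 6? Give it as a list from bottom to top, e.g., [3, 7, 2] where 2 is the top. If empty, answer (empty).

After op 1 (push 6): stack=[6] mem=[0,0,0,0]
After op 2 (push 20): stack=[6,20] mem=[0,0,0,0]
After op 3 (/): stack=[0] mem=[0,0,0,0]
After op 4 (STO M3): stack=[empty] mem=[0,0,0,0]
After op 5 (RCL M3): stack=[0] mem=[0,0,0,0]
After op 6 (RCL M3): stack=[0,0] mem=[0,0,0,0]

[0, 0]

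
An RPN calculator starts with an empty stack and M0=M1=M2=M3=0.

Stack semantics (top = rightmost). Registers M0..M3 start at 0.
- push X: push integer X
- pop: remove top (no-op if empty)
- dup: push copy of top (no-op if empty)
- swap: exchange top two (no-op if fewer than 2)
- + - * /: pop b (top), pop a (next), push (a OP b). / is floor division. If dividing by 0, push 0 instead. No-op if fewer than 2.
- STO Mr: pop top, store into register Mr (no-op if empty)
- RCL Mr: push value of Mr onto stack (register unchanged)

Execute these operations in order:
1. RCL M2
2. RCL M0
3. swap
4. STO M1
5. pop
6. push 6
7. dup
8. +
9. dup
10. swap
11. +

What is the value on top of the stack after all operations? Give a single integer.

Answer: 24

Derivation:
After op 1 (RCL M2): stack=[0] mem=[0,0,0,0]
After op 2 (RCL M0): stack=[0,0] mem=[0,0,0,0]
After op 3 (swap): stack=[0,0] mem=[0,0,0,0]
After op 4 (STO M1): stack=[0] mem=[0,0,0,0]
After op 5 (pop): stack=[empty] mem=[0,0,0,0]
After op 6 (push 6): stack=[6] mem=[0,0,0,0]
After op 7 (dup): stack=[6,6] mem=[0,0,0,0]
After op 8 (+): stack=[12] mem=[0,0,0,0]
After op 9 (dup): stack=[12,12] mem=[0,0,0,0]
After op 10 (swap): stack=[12,12] mem=[0,0,0,0]
After op 11 (+): stack=[24] mem=[0,0,0,0]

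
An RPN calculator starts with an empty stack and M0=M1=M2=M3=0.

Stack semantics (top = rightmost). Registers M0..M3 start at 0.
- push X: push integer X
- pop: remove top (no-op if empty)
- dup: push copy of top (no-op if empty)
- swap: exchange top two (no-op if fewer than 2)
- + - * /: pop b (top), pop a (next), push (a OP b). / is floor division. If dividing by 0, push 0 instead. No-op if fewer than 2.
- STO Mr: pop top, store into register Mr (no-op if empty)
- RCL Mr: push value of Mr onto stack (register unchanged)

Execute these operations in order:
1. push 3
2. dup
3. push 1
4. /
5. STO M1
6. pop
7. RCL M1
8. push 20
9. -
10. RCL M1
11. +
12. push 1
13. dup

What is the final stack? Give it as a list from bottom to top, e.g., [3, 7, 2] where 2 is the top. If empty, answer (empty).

Answer: [-14, 1, 1]

Derivation:
After op 1 (push 3): stack=[3] mem=[0,0,0,0]
After op 2 (dup): stack=[3,3] mem=[0,0,0,0]
After op 3 (push 1): stack=[3,3,1] mem=[0,0,0,0]
After op 4 (/): stack=[3,3] mem=[0,0,0,0]
After op 5 (STO M1): stack=[3] mem=[0,3,0,0]
After op 6 (pop): stack=[empty] mem=[0,3,0,0]
After op 7 (RCL M1): stack=[3] mem=[0,3,0,0]
After op 8 (push 20): stack=[3,20] mem=[0,3,0,0]
After op 9 (-): stack=[-17] mem=[0,3,0,0]
After op 10 (RCL M1): stack=[-17,3] mem=[0,3,0,0]
After op 11 (+): stack=[-14] mem=[0,3,0,0]
After op 12 (push 1): stack=[-14,1] mem=[0,3,0,0]
After op 13 (dup): stack=[-14,1,1] mem=[0,3,0,0]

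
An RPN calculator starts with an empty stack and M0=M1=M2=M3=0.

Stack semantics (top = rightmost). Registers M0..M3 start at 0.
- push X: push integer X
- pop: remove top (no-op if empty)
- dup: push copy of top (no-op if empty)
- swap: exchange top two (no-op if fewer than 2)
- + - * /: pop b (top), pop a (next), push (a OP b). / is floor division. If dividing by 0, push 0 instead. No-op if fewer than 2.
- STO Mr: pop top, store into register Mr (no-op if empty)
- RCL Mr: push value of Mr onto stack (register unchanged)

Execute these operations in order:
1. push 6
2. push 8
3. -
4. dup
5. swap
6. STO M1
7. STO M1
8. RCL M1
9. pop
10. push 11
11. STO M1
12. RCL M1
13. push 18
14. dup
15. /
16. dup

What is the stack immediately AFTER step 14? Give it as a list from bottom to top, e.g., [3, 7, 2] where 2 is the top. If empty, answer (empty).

After op 1 (push 6): stack=[6] mem=[0,0,0,0]
After op 2 (push 8): stack=[6,8] mem=[0,0,0,0]
After op 3 (-): stack=[-2] mem=[0,0,0,0]
After op 4 (dup): stack=[-2,-2] mem=[0,0,0,0]
After op 5 (swap): stack=[-2,-2] mem=[0,0,0,0]
After op 6 (STO M1): stack=[-2] mem=[0,-2,0,0]
After op 7 (STO M1): stack=[empty] mem=[0,-2,0,0]
After op 8 (RCL M1): stack=[-2] mem=[0,-2,0,0]
After op 9 (pop): stack=[empty] mem=[0,-2,0,0]
After op 10 (push 11): stack=[11] mem=[0,-2,0,0]
After op 11 (STO M1): stack=[empty] mem=[0,11,0,0]
After op 12 (RCL M1): stack=[11] mem=[0,11,0,0]
After op 13 (push 18): stack=[11,18] mem=[0,11,0,0]
After op 14 (dup): stack=[11,18,18] mem=[0,11,0,0]

[11, 18, 18]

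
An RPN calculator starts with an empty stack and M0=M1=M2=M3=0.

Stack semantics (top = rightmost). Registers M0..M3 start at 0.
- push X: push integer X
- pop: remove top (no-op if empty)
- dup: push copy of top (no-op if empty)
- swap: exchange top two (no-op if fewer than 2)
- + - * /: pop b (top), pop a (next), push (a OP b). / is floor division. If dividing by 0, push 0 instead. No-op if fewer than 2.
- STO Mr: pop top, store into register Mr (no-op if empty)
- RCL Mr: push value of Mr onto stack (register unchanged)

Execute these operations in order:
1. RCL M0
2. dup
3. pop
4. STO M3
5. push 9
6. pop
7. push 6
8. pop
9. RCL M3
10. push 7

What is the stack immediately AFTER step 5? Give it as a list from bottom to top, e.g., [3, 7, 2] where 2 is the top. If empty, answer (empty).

After op 1 (RCL M0): stack=[0] mem=[0,0,0,0]
After op 2 (dup): stack=[0,0] mem=[0,0,0,0]
After op 3 (pop): stack=[0] mem=[0,0,0,0]
After op 4 (STO M3): stack=[empty] mem=[0,0,0,0]
After op 5 (push 9): stack=[9] mem=[0,0,0,0]

[9]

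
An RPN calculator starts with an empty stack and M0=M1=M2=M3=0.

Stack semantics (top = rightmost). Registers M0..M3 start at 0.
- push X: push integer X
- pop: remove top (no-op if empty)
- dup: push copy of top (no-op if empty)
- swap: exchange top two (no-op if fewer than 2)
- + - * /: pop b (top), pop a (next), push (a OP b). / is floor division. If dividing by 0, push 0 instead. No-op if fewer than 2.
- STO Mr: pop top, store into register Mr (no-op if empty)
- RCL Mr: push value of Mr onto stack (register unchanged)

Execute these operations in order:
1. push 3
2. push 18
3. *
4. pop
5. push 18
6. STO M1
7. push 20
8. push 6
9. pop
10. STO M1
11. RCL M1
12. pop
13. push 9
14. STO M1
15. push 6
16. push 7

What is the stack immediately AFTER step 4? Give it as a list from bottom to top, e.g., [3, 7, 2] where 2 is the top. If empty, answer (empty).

After op 1 (push 3): stack=[3] mem=[0,0,0,0]
After op 2 (push 18): stack=[3,18] mem=[0,0,0,0]
After op 3 (*): stack=[54] mem=[0,0,0,0]
After op 4 (pop): stack=[empty] mem=[0,0,0,0]

(empty)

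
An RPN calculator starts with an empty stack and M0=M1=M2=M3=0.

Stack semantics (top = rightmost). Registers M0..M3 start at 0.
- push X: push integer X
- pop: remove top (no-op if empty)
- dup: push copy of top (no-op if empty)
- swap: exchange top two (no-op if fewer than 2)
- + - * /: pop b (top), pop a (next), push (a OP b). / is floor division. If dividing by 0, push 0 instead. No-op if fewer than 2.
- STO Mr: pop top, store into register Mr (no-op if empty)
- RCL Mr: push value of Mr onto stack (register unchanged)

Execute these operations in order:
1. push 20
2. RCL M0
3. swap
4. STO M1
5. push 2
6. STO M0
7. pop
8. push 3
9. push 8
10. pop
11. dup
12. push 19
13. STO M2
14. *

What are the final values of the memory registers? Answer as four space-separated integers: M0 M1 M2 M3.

After op 1 (push 20): stack=[20] mem=[0,0,0,0]
After op 2 (RCL M0): stack=[20,0] mem=[0,0,0,0]
After op 3 (swap): stack=[0,20] mem=[0,0,0,0]
After op 4 (STO M1): stack=[0] mem=[0,20,0,0]
After op 5 (push 2): stack=[0,2] mem=[0,20,0,0]
After op 6 (STO M0): stack=[0] mem=[2,20,0,0]
After op 7 (pop): stack=[empty] mem=[2,20,0,0]
After op 8 (push 3): stack=[3] mem=[2,20,0,0]
After op 9 (push 8): stack=[3,8] mem=[2,20,0,0]
After op 10 (pop): stack=[3] mem=[2,20,0,0]
After op 11 (dup): stack=[3,3] mem=[2,20,0,0]
After op 12 (push 19): stack=[3,3,19] mem=[2,20,0,0]
After op 13 (STO M2): stack=[3,3] mem=[2,20,19,0]
After op 14 (*): stack=[9] mem=[2,20,19,0]

Answer: 2 20 19 0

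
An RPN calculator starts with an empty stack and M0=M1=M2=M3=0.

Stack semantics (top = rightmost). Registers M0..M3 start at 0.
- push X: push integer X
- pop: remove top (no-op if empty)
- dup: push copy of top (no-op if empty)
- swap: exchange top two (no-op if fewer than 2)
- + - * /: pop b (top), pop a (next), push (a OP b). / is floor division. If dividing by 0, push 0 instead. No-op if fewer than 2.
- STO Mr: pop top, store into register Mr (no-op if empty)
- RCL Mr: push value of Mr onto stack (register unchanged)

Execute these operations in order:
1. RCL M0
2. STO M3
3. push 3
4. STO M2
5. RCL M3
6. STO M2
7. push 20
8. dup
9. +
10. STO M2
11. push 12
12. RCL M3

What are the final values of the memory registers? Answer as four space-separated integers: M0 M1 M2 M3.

Answer: 0 0 40 0

Derivation:
After op 1 (RCL M0): stack=[0] mem=[0,0,0,0]
After op 2 (STO M3): stack=[empty] mem=[0,0,0,0]
After op 3 (push 3): stack=[3] mem=[0,0,0,0]
After op 4 (STO M2): stack=[empty] mem=[0,0,3,0]
After op 5 (RCL M3): stack=[0] mem=[0,0,3,0]
After op 6 (STO M2): stack=[empty] mem=[0,0,0,0]
After op 7 (push 20): stack=[20] mem=[0,0,0,0]
After op 8 (dup): stack=[20,20] mem=[0,0,0,0]
After op 9 (+): stack=[40] mem=[0,0,0,0]
After op 10 (STO M2): stack=[empty] mem=[0,0,40,0]
After op 11 (push 12): stack=[12] mem=[0,0,40,0]
After op 12 (RCL M3): stack=[12,0] mem=[0,0,40,0]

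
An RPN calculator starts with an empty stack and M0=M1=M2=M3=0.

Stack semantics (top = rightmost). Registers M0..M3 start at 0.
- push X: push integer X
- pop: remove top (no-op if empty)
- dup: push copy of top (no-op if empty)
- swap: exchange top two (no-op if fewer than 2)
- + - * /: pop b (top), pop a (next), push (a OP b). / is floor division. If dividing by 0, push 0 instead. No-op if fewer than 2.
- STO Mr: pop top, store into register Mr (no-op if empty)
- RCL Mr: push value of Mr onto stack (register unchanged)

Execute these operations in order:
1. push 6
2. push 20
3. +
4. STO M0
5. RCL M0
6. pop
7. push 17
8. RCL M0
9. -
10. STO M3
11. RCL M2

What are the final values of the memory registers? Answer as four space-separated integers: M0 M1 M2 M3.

After op 1 (push 6): stack=[6] mem=[0,0,0,0]
After op 2 (push 20): stack=[6,20] mem=[0,0,0,0]
After op 3 (+): stack=[26] mem=[0,0,0,0]
After op 4 (STO M0): stack=[empty] mem=[26,0,0,0]
After op 5 (RCL M0): stack=[26] mem=[26,0,0,0]
After op 6 (pop): stack=[empty] mem=[26,0,0,0]
After op 7 (push 17): stack=[17] mem=[26,0,0,0]
After op 8 (RCL M0): stack=[17,26] mem=[26,0,0,0]
After op 9 (-): stack=[-9] mem=[26,0,0,0]
After op 10 (STO M3): stack=[empty] mem=[26,0,0,-9]
After op 11 (RCL M2): stack=[0] mem=[26,0,0,-9]

Answer: 26 0 0 -9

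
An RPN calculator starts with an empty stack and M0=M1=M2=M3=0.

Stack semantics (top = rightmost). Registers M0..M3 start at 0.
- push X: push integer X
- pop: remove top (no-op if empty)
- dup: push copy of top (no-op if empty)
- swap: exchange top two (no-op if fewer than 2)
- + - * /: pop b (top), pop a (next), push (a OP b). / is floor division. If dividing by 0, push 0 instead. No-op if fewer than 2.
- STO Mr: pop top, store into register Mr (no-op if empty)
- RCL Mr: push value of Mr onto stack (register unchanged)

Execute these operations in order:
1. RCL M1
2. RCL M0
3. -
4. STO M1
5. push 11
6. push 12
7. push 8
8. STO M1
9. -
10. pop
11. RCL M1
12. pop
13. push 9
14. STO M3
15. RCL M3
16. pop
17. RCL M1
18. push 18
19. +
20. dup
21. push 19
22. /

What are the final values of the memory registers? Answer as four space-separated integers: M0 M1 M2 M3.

Answer: 0 8 0 9

Derivation:
After op 1 (RCL M1): stack=[0] mem=[0,0,0,0]
After op 2 (RCL M0): stack=[0,0] mem=[0,0,0,0]
After op 3 (-): stack=[0] mem=[0,0,0,0]
After op 4 (STO M1): stack=[empty] mem=[0,0,0,0]
After op 5 (push 11): stack=[11] mem=[0,0,0,0]
After op 6 (push 12): stack=[11,12] mem=[0,0,0,0]
After op 7 (push 8): stack=[11,12,8] mem=[0,0,0,0]
After op 8 (STO M1): stack=[11,12] mem=[0,8,0,0]
After op 9 (-): stack=[-1] mem=[0,8,0,0]
After op 10 (pop): stack=[empty] mem=[0,8,0,0]
After op 11 (RCL M1): stack=[8] mem=[0,8,0,0]
After op 12 (pop): stack=[empty] mem=[0,8,0,0]
After op 13 (push 9): stack=[9] mem=[0,8,0,0]
After op 14 (STO M3): stack=[empty] mem=[0,8,0,9]
After op 15 (RCL M3): stack=[9] mem=[0,8,0,9]
After op 16 (pop): stack=[empty] mem=[0,8,0,9]
After op 17 (RCL M1): stack=[8] mem=[0,8,0,9]
After op 18 (push 18): stack=[8,18] mem=[0,8,0,9]
After op 19 (+): stack=[26] mem=[0,8,0,9]
After op 20 (dup): stack=[26,26] mem=[0,8,0,9]
After op 21 (push 19): stack=[26,26,19] mem=[0,8,0,9]
After op 22 (/): stack=[26,1] mem=[0,8,0,9]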